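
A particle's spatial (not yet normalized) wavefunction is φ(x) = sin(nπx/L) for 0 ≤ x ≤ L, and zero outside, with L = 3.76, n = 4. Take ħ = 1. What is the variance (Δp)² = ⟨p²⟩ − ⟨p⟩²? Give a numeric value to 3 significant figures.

11.2

Compute ⟨p⟩ and ⟨p²⟩ separately; (Δp)² = ⟨p²⟩ − ⟨p⟩².
d/dx sin(nπx/L) = (nπ/L)·cos(nπx/L) and d²/dx² sin(nπx/L) = −(nπ/L)²·sin(nπx/L); on 0 ≤ x ≤ L, ∫sin²(nπx/L) dx = L/2 and ∫sin(nπx/L)·cos(nπx/L) dx = 0.
Normalization: ∫|φ|² dx = 1.8800.
⟨p⟩ = 0.0000 and ⟨p²⟩ = 11.170.
(Δp)² = 11.170 − (0.0000)² = 11.170.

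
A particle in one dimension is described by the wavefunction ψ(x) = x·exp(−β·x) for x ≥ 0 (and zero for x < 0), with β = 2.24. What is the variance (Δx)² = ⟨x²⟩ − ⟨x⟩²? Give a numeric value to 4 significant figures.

0.1495

Compute ⟨x⟩ and ⟨x²⟩ separately, then (Δx)² = ⟨x²⟩ − ⟨x⟩².
Every integrand reduces to terms xʲ·e^(−2βx) on [0, ∞); use ∫₀^∞ xʲ·e^(−2βx) dx = j!/(2β)^(j+1).
Normalization: ∫|ψ|² dx = 0.022243.
⟨x⟩ = 0.66964 and ⟨x²⟩ = 0.59790.
(Δx)² = 0.59790 − (0.66964)² = 0.14947.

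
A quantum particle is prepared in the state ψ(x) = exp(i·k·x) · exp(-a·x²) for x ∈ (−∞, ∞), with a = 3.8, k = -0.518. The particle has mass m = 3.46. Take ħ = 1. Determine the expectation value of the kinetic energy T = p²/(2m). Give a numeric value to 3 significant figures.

0.588

T = −(ħ²/2m) d²/dx², so ⟨T⟩ = −(ħ²/2m) ∫ ψ*·ψ'' dx / ∫|ψ|² dx; with m = 3.46.
Gaussian moments: ∫x^(2j)·e^(−2ax²) dx = (2j−1)!!/(4a)^j · √(π/(2a)), odd powers integrate to 0; here √(π/(2a)) = 0.64294. Derivatives: ψ′ = (ik − 2ax)·ψ, ψ″ = ((ik − 2ax)² − 2a)·ψ; the odd-in-x pieces drop out.
State is unnormalized: ∫|ψ|² dx = 0.64294, and ∫ψ*·(−ħ²/2m · ψ'') dx = 0.37799, so ⟨T⟩ = 0.37799 / 0.64294.
⟨T⟩ = 0.58791.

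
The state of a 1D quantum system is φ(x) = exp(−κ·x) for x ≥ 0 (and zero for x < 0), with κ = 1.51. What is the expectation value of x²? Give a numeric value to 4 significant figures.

0.2193

⟨x²⟩ = ∫ x²·|φ|² dx / ∫|φ|² dx (integrals over the domain).
Every integrand reduces to terms xʲ·e^(−2κx) on [0, ∞); use ∫₀^∞ xʲ·e^(−2κx) dx = j!/(2κ)^(j+1).
State is unnormalized: ∫|φ|² dx = 0.33113, and ∫φ*·x²·φ dx = 0.072612, so ⟨x²⟩ = 0.072612 / 0.33113.
⟨x²⟩ = 0.21929.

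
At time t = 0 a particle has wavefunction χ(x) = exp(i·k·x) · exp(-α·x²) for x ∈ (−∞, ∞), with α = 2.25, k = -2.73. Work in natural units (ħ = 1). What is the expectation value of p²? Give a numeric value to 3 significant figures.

p² χ = −ħ² d²χ/dx²; ⟨p²⟩ = −ħ² ∫ χ*·χ'' dx / ∫|χ|² dx.
Gaussian moments: ∫x^(2j)·e^(−2αx²) dx = (2j−1)!!/(4α)^j · √(π/(2α)), odd powers integrate to 0; here √(π/(2α)) = 0.83554. Derivatives: χ′ = (ik − 2αx)·χ, χ″ = ((ik − 2αx)² − 2α)·χ; the odd-in-x pieces drop out.
State is unnormalized: ∫|χ|² dx = 0.83554, and ∫χ*·(−ħ² χ'') dx = 8.1072, so ⟨p²⟩ = 8.1072 / 0.83554.
⟨p²⟩ = 9.7029.

9.70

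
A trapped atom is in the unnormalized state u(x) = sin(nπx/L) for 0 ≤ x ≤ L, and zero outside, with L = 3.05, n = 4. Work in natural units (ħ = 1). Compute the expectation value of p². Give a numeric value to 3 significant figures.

17.0

p² u = −ħ² d²u/dx²; ⟨p²⟩ = −ħ² ∫ u*·u'' dx / ∫|u|² dx.
d/dx sin(nπx/L) = (nπ/L)·cos(nπx/L) and d²/dx² sin(nπx/L) = −(nπ/L)²·sin(nπx/L); on 0 ≤ x ≤ L, ∫sin²(nπx/L) dx = L/2 and ∫sin(nπx/L)·cos(nπx/L) dx = 0.
State is unnormalized: ∫|u|² dx = 1.5250, and ∫u*·(−ħ² u'') dx = 25.887, so ⟨p²⟩ = 25.887 / 1.5250.
⟨p²⟩ = 16.975.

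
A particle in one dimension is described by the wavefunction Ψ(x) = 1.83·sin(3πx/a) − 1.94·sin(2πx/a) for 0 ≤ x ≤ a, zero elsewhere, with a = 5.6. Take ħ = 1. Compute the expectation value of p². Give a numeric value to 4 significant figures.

2.000

p² Ψ = −ħ² d²Ψ/dx²; ⟨p²⟩ = −ħ² ∫ Ψ*·Ψ'' dx / ∫|Ψ|² dx.
d²/dx² sin(jπx/a) = −(jπ/a)²·sin(jπx/a); on 0 ≤ x ≤ a, ∫sin²(jπx/a) dx = a/2 and ∫sin(jπx/a)·sin(lπx/a) dx = 0 for j ≠ l, so only diagonal terms survive in ∫|Ψ|² and ∫Ψ·Ψ″; ∫Ψ·Ψ′ dx = [Ψ²/2] between the walls = 0.
State is unnormalized: ∫|Ψ|² dx = 19.915, and ∫Ψ*·(−ħ² Ψ'') dx = 39.826, so ⟨p²⟩ = 39.826 / 19.915.
⟨p²⟩ = 1.9998.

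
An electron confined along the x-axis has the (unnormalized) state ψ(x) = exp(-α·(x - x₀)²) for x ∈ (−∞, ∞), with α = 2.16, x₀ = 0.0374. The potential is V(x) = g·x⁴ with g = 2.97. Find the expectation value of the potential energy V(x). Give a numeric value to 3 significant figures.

⟨V⟩ = ∫ V(x)·|ψ|² dx / ∫|ψ|² dx.
Gaussian moments (u = x − x₀): ∫u^(2j)·e^(−2αu²) du = (2j−1)!!/(4α)^j · √(π/(2α)), odd powers integrate to 0; here √(π/(2α)) = 0.85277.
State is unnormalized: ∫|ψ|² dx = 0.85277, and ∫ψ*·V(x)·ψ dx = 0.10425, so ⟨V⟩ = 0.10425 / 0.85277.
⟨V⟩ = 0.12225.

0.122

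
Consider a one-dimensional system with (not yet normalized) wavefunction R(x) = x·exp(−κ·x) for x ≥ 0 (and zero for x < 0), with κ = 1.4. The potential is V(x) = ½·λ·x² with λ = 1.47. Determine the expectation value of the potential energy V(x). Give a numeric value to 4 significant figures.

⟨V⟩ = ∫ V(x)·|R|² dx / ∫|R|² dx.
Every integrand reduces to terms xʲ·e^(−2κx) on [0, ∞); use ∫₀^∞ xʲ·e^(−2κx) dx = j!/(2κ)^(j+1).
State is unnormalized: ∫|R|² dx = 0.091108, and ∫R*·V(x)·R dx = 0.10250, so ⟨V⟩ = 0.10250 / 0.091108.
⟨V⟩ = 1.1250.

1.125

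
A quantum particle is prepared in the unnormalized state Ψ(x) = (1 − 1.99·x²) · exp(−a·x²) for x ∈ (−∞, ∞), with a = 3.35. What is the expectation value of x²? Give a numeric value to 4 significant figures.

⟨x²⟩ = ∫ x²·|Ψ|² dx / ∫|Ψ|² dx (integrals over the domain).
Expand each integrand as polynomial × e^(−2ax²) and use ∫x^(2j)·e^(−2ax²) dx = (2j−1)!!/(4a)^j · √(π/(2a)), odd powers → 0; here √(π/(2a)) = 0.68476.
State is unnormalized: ∫|Ψ|² dx = 0.52668, and ∫Ψ*·x²·Ψ dx = 0.022473, so ⟨x²⟩ = 0.022473 / 0.52668.
⟨x²⟩ = 0.042669.

0.04267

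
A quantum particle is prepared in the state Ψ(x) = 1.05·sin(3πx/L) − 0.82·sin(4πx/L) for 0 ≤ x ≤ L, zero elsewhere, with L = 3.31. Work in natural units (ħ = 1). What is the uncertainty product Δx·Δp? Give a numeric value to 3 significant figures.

2.19

Δx = √(⟨x²⟩−⟨x⟩²), Δp = √(⟨p²⟩−⟨p⟩²).
On 0 ≤ x ≤ L (j ≠ l): ∫sin²(jπx/L) dx = L/2, ∫sin(jπx/L)·sin(lπx/L) dx = 0; diagonal moments ∫x·sin²(jπx/L) dx = L²/4, ∫x²·sin²(jπx/L) dx = L³·(1/6 − 1/(4j²π²)); cross terms ∫x·sin(jπx/L)·sin(lπx/L) dx = 0 for j + l even and −4jlL²/(π²(j² − l²)²) for j + l odd, ∫x²·sin(jπx/L)·sin(lπx/L) dx = (−1)^(j+l)·4jlL³/(π²(j² − l²)²); higher powers the same way via product-to-sum and parts. d²/dx² sin(jπx/L) = −(jπ/L)²·sin(jπx/L); on 0 ≤ x ≤ L, ∫sin²(jπx/L) dx = L/2 and ∫sin(jπx/L)·sin(lπx/L) dx = 0 for j ≠ l, so only diagonal terms survive in ∫|Ψ|² and ∫Ψ·Ψ″; ∫Ψ·Ψ′ dx = [Ψ²/2] between the walls = 0.
Normalization: ∫|Ψ|² dx = 2.9375.
⟨x⟩ = 2.2925, ⟨x²⟩ = 5.7106 ⇒ Δx = 0.67467.
⟨p⟩ = 0.0000, ⟨p²⟩ = 10.496 ⇒ Δp = 3.2398.
Δx·Δp = 2.1858.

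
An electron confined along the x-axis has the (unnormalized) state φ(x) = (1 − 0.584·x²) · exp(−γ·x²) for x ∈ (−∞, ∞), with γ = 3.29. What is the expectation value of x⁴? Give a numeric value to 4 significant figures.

⟨x⁴⟩ = ∫ x⁴·|φ|² dx / ∫|φ|² dx (integrals over the domain).
Expand each integrand as polynomial × e^(−2γx²) and use ∫x^(2j)·e^(−2γx²) dx = (2j−1)!!/(4γ)^j · √(π/(2γ)), odd powers → 0; here √(π/(2γ)) = 0.69097.
State is unnormalized: ∫|φ|² dx = 0.63373, and ∫φ*·x⁴·φ dx = 0.0074827, so ⟨x⁴⟩ = 0.0074827 / 0.63373.
⟨x⁴⟩ = 0.011807.

0.01181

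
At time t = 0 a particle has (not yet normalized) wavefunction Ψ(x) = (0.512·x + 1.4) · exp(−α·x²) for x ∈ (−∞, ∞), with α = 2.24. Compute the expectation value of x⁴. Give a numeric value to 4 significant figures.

0.03957

⟨x⁴⟩ = ∫ x⁴·|Ψ|² dx / ∫|Ψ|² dx (integrals over the domain).
Expand each integrand as polynomial × e^(−2αx²) and use ∫x^(2j)·e^(−2αx²) dx = (2j−1)!!/(4α)^j · √(π/(2α)), odd powers → 0; here √(π/(2α)) = 0.83741.
State is unnormalized: ∫|Ψ|² dx = 1.6658, and ∫Ψ*·x⁴·Ψ dx = 0.065911, so ⟨x⁴⟩ = 0.065911 / 1.6658.
⟨x⁴⟩ = 0.039567.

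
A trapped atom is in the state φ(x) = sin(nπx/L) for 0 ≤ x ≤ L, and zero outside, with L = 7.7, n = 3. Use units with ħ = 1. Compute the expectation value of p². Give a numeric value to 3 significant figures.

p² φ = −ħ² d²φ/dx²; ⟨p²⟩ = −ħ² ∫ φ*·φ'' dx / ∫|φ|² dx.
d/dx sin(nπx/L) = (nπ/L)·cos(nπx/L) and d²/dx² sin(nπx/L) = −(nπ/L)²·sin(nπx/L); on 0 ≤ x ≤ L, ∫sin²(nπx/L) dx = L/2 and ∫sin(nπx/L)·cos(nπx/L) dx = 0.
State is unnormalized: ∫|φ|² dx = 3.8500, and ∫φ*·(−ħ² φ'') dx = 5.7680, so ⟨p²⟩ = 5.7680 / 3.8500.
⟨p²⟩ = 1.4982.

1.50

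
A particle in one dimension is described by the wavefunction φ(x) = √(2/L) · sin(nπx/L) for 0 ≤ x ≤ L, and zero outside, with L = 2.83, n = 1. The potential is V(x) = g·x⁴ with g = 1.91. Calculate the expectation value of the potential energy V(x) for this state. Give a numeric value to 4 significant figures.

⟨V⟩ = ∫ V(x)·|φ|² dx.
With sin²θ = (1 − cos2θ)/2 on 0 ≤ x ≤ L: ∫sin²(nπx/L) dx = L/2, ∫x·sin²(nπx/L) dx = L²/4, ∫x²·sin²(nπx/L) dx = L³·(1/6 − 1/(4n²π²)); higher powers xᵏ the same way, integrating xᵏ·cos(2nπx/L) by parts.
⟨V⟩ = 13.976.

13.98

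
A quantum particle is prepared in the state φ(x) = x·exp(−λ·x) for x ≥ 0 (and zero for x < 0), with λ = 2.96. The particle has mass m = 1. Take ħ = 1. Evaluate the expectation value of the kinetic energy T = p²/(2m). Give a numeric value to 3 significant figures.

T = −(ħ²/2m) d²/dx², so ⟨T⟩ = −(ħ²/2m) ∫ φ*·φ'' dx / ∫|φ|² dx; with m = 1.
Differentiate x·exp(−λ·x) with the product rule; every integrand then reduces to terms xʲ·e^(−2λx) on [0, ∞), with ∫₀^∞ xʲ·e^(−2λx) dx = j!/(2λ)^(j+1).
State is unnormalized: ∫|φ|² dx = 0.0096397, and ∫φ*·(−ħ²/2m · φ'') dx = 0.042230, so ⟨T⟩ = 0.042230 / 0.0096397.
⟨T⟩ = 4.3808.

4.38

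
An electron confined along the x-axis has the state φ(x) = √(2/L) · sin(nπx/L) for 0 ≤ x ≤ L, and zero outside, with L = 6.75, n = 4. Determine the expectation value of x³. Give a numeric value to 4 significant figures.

75.43

⟨x³⟩ = ∫ x³·|φ|² dx (integrals over the domain).
With sin²θ = (1 − cos2θ)/2 on 0 ≤ x ≤ L: ∫sin²(nπx/L) dx = L/2, ∫x·sin²(nπx/L) dx = L²/4, ∫x²·sin²(nπx/L) dx = L³·(1/6 − 1/(4n²π²)); higher powers xᵏ the same way, integrating xᵏ·cos(2nπx/L) by parts.
⟨x³⟩ = 75.426.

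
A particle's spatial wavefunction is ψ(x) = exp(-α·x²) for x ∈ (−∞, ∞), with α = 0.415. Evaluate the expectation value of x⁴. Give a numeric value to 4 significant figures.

⟨x⁴⟩ = ∫ x⁴·|ψ|² dx / ∫|ψ|² dx (integrals over the domain).
Gaussian moments: ∫x^(2j)·e^(−2αx²) dx = (2j−1)!!/(4α)^j · √(π/(2α)), odd powers integrate to 0; here √(π/(2α)) = 1.9455.
State is unnormalized: ∫|ψ|² dx = 1.9455, and ∫ψ*·x⁴·ψ dx = 2.1181, so ⟨x⁴⟩ = 2.1181 / 1.9455.
⟨x⁴⟩ = 1.0887.

1.089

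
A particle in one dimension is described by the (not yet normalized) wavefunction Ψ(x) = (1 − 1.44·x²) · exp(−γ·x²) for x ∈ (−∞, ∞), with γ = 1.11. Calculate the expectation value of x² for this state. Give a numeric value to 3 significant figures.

0.213

⟨x²⟩ = ∫ x²·|Ψ|² dx / ∫|Ψ|² dx (integrals over the domain).
Expand each integrand as polynomial × e^(−2γx²) and use ∫x^(2j)·e^(−2γx²) dx = (2j−1)!!/(4γ)^j · √(π/(2γ)), odd powers → 0; here √(π/(2γ)) = 1.1896.
State is unnormalized: ∫|Ψ|² dx = 0.79335, and ∫Ψ*·x²·Ψ dx = 0.16929, so ⟨x²⟩ = 0.16929 / 0.79335.
⟨x²⟩ = 0.21338.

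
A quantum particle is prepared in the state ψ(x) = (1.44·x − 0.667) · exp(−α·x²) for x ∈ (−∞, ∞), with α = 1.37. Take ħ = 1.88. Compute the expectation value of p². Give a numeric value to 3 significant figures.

p² ψ = −ħ² d²ψ/dx²; ⟨p²⟩ = −ħ² ∫ ψ*·ψ'' dx / ∫|ψ|² dx.
Expand each integrand as polynomial × e^(−2αx²) and use ∫x^(2j)·e^(−2αx²) dx = (2j−1)!!/(4α)^j · √(π/(2α)), odd powers → 0; here √(π/(2α)) = 1.0708. Differentiate with the product rule, d/dx e^(−αx²) = −2αx·e^(−αx²).
State is unnormalized: ∫|ψ|² dx = 0.88155, and ∫ψ*·(−ħ² ψ'') dx = 8.1924, so ⟨p²⟩ = 8.1924 / 0.88155.
⟨p²⟩ = 9.2932.

9.29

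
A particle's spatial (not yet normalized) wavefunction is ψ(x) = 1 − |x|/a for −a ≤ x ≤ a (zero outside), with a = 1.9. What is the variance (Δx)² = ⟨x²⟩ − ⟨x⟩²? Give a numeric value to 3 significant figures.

Compute ⟨x⟩ and ⟨x²⟩ separately, then (Δx)² = ⟨x²⟩ − ⟨x⟩².
ψ is even, so ∫ over [−a, a] = 2∫₀ᵃ with ψ = 1 − x/a there: ∫₀ᵃ (1 − x/a)² dx = a/3, ∫₀ᵃ x²(1 − x/a)² dx = a³/30, ∫₀ᵃ x⁴(1 − x/a)² dx = a⁵/105.
Normalization: ∫|ψ|² dx = 1.2667.
⟨x⟩ = 0.0000 and ⟨x²⟩ = 0.36100.
(Δx)² = 0.36100 − (0.0000)² = 0.36100.

0.361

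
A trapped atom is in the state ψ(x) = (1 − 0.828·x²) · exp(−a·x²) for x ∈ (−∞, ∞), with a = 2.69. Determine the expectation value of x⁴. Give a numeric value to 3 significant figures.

0.0131

⟨x⁴⟩ = ∫ x⁴·|ψ|² dx / ∫|ψ|² dx (integrals over the domain).
Expand each integrand as polynomial × e^(−2ax²) and use ∫x^(2j)·e^(−2ax²) dx = (2j−1)!!/(4a)^j · √(π/(2a)), odd powers → 0; here √(π/(2a)) = 0.76416.
State is unnormalized: ∫|ψ|² dx = 0.66013, and ∫ψ*·x⁴·ψ dx = 0.0086675, so ⟨x⁴⟩ = 0.0086675 / 0.66013.
⟨x⁴⟩ = 0.013130.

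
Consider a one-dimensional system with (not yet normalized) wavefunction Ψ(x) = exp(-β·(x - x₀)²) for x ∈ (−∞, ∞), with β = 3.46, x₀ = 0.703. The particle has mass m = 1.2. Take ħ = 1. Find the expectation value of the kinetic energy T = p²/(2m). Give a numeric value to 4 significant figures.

T = −(ħ²/2m) d²/dx², so ⟨T⟩ = −(ħ²/2m) ∫ Ψ*·Ψ'' dx / ∫|Ψ|² dx; with m = 1.2.
Gaussian moments (u = x − x₀): ∫u^(2j)·e^(−2βu²) du = (2j−1)!!/(4β)^j · √(π/(2β)), odd powers integrate to 0; here √(π/(2β)) = 0.67379. Derivatives: d/dx e^(−βu²) = −2βu·e^(−βu²), d²/dx² e^(−βu²) = (4β²u² − 2β)·e^(−βu²).
State is unnormalized: ∫|Ψ|² dx = 0.67379, and ∫Ψ*·(−ħ²/2m · Ψ'') dx = 0.97137, so ⟨T⟩ = 0.97137 / 0.67379.
⟨T⟩ = 1.4417.

1.442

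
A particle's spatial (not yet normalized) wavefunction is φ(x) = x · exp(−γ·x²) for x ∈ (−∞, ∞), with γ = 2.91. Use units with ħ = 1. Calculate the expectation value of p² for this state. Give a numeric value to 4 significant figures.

p² φ = −ħ² d²φ/dx²; ⟨p²⟩ = −ħ² ∫ φ*·φ'' dx / ∫|φ|² dx.
Expand each integrand as polynomial × e^(−2γx²) and use ∫x^(2j)·e^(−2γx²) dx = (2j−1)!!/(4γ)^j · √(π/(2γ)), odd powers → 0; here √(π/(2γ)) = 0.73471. Differentiate with the product rule, d/dx e^(−γx²) = −2γx·e^(−γx²).
State is unnormalized: ∫|φ|² dx = 0.063119, and ∫φ*·(−ħ² φ'') dx = 0.55103, so ⟨p²⟩ = 0.55103 / 0.063119.
⟨p²⟩ = 8.7300.

8.730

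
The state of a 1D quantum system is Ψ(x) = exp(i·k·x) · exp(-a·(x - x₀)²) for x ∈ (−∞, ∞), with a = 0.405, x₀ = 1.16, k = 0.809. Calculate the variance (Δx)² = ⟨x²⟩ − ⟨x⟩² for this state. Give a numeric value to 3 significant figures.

Compute ⟨x⟩ and ⟨x²⟩ separately, then (Δx)² = ⟨x²⟩ − ⟨x⟩².
Gaussian moments (u = x − x₀): ∫u^(2j)·e^(−2au²) du = (2j−1)!!/(4a)^j · √(π/(2a)), odd powers integrate to 0; here √(π/(2a)) = 1.9694.
Normalization: ∫|Ψ|² dx = 1.9694.
⟨x⟩ = 1.1600 and ⟨x²⟩ = 1.9629.
(Δx)² = 1.9629 − (1.1600)² = 0.61728.

0.617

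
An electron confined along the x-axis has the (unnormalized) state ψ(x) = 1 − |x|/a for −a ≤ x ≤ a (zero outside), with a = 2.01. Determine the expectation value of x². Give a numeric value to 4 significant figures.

⟨x²⟩ = ∫ x²·|ψ|² dx / ∫|ψ|² dx (integrals over the domain).
ψ is even, so ∫ over [−a, a] = 2∫₀ᵃ with ψ = 1 − x/a there: ∫₀ᵃ (1 − x/a)² dx = a/3, ∫₀ᵃ x²(1 − x/a)² dx = a³/30, ∫₀ᵃ x⁴(1 − x/a)² dx = a⁵/105.
State is unnormalized: ∫|ψ|² dx = 1.3400, and ∫ψ*·x²·ψ dx = 0.54137, so ⟨x²⟩ = 0.54137 / 1.3400.
⟨x²⟩ = 0.40401.

0.4040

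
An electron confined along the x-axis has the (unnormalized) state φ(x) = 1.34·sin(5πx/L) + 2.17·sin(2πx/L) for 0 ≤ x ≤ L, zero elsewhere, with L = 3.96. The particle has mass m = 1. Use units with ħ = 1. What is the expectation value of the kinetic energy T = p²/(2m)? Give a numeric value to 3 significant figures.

3.08

T = −(ħ²/2m) d²/dx², so ⟨T⟩ = −(ħ²/2m) ∫ φ*·φ'' dx / ∫|φ|² dx; with m = 1.
d²/dx² sin(jπx/L) = −(jπ/L)²·sin(jπx/L); on 0 ≤ x ≤ L, ∫sin²(jπx/L) dx = L/2 and ∫sin(jπx/L)·sin(lπx/L) dx = 0 for j ≠ l, so only diagonal terms survive in ∫|φ|² and ∫φ·φ″; ∫φ·φ′ dx = [φ²/2] between the walls = 0.
State is unnormalized: ∫|φ|² dx = 12.879, and ∫φ*·(−ħ²/2m · φ'') dx = 39.706, so ⟨T⟩ = 39.706 / 12.879.
⟨T⟩ = 3.0830.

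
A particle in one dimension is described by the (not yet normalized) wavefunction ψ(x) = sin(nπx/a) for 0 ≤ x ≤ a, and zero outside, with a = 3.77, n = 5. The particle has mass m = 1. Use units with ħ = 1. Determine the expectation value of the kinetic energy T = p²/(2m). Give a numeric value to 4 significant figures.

8.680

T = −(ħ²/2m) d²/dx², so ⟨T⟩ = −(ħ²/2m) ∫ ψ*·ψ'' dx / ∫|ψ|² dx; with m = 1.
d/dx sin(nπx/a) = (nπ/a)·cos(nπx/a) and d²/dx² sin(nπx/a) = −(nπ/a)²·sin(nπx/a); on 0 ≤ x ≤ a, ∫sin²(nπx/a) dx = a/2 and ∫sin(nπx/a)·cos(nπx/a) dx = 0.
State is unnormalized: ∫|ψ|² dx = 1.8850, and ∫ψ*·(−ħ²/2m · ψ'') dx = 16.362, so ⟨T⟩ = 16.362 / 1.8850.
⟨T⟩ = 8.6801.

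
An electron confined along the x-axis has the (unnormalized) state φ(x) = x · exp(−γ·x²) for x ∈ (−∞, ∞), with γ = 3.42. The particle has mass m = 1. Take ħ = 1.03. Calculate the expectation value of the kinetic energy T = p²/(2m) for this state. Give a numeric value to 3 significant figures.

T = −(ħ²/2m) d²/dx², so ⟨T⟩ = −(ħ²/2m) ∫ φ*·φ'' dx / ∫|φ|² dx; with m = 1.
Expand each integrand as polynomial × e^(−2γx²) and use ∫x^(2j)·e^(−2γx²) dx = (2j−1)!!/(4γ)^j · √(π/(2γ)), odd powers → 0; here √(π/(2γ)) = 0.67771. Differentiate with the product rule, d/dx e^(−γx²) = −2γx·e^(−γx²).
State is unnormalized: ∫|φ|² dx = 0.049541, and ∫φ*·(−ħ²/2m · φ'') dx = 0.26962, so ⟨T⟩ = 0.26962 / 0.049541.
⟨T⟩ = 5.4424.

5.44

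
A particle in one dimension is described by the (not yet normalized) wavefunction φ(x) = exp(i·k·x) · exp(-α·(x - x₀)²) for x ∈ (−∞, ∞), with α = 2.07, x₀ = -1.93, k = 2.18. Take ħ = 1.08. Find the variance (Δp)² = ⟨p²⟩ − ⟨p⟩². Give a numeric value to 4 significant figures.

2.414

Compute ⟨p⟩ and ⟨p²⟩ separately; (Δp)² = ⟨p²⟩ − ⟨p⟩².
Gaussian moments (u = x − x₀): ∫u^(2j)·e^(−2αu²) du = (2j−1)!!/(4α)^j · √(π/(2α)), odd powers integrate to 0; here √(π/(2α)) = 0.87111. Derivatives: φ′ = (ik − 2αu)·φ, φ″ = ((ik − 2αu)² − 2α)·φ; the odd-in-u pieces drop out.
Normalization: ∫|φ|² dx = 0.87111.
⟨p⟩ = 2.3544 and ⟨p²⟩ = 7.9576.
(Δp)² = 7.9576 − (2.3544)² = 2.4144.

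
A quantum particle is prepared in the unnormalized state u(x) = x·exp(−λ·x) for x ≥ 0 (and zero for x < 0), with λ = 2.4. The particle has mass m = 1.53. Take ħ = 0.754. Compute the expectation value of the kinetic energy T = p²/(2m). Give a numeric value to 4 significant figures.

T = −(ħ²/2m) d²/dx², so ⟨T⟩ = −(ħ²/2m) ∫ u*·u'' dx / ∫|u|² dx; with m = 1.53.
Differentiate x·exp(−λ·x) with the product rule; every integrand then reduces to terms xʲ·e^(−2λx) on [0, ∞), with ∫₀^∞ xʲ·e^(−2λx) dx = j!/(2λ)^(j+1).
State is unnormalized: ∫|u|² dx = 0.018084, and ∫u*·(−ħ²/2m · u'') dx = 0.019353, so ⟨T⟩ = 0.019353 / 0.018084.
⟨T⟩ = 1.0701.

1.070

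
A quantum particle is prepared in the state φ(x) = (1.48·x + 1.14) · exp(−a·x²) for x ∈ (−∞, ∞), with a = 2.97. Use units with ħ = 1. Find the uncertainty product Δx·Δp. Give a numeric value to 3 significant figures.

Δx = √(⟨x²⟩−⟨x⟩²), Δp = √(⟨p²⟩−⟨p⟩²).
Expand each integrand as polynomial × e^(−2ax²) and use ∫x^(2j)·e^(−2ax²) dx = (2j−1)!!/(4a)^j · √(π/(2a)), odd powers → 0; here √(π/(2a)) = 0.72725. Differentiate with the product rule, d/dx e^(−ax²) = −2ax·e^(−ax²).
Normalization: ∫|φ|² dx = 1.0792.
⟨x⟩ = 0.19140, ⟨x²⟩ = 0.10509 ⇒ Δx = 0.26164.
⟨p⟩ = 0.0000, ⟨p²⟩ = 3.7080 ⇒ Δp = 1.9256.
Δx·Δp = 0.50382.

0.504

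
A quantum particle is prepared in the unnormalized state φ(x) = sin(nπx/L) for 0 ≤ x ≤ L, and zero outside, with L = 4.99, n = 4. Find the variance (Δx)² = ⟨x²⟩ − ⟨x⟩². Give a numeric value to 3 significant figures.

Compute ⟨x⟩ and ⟨x²⟩ separately, then (Δx)² = ⟨x²⟩ − ⟨x⟩².
With sin²θ = (1 − cos2θ)/2 on 0 ≤ x ≤ L: ∫sin²(nπx/L) dx = L/2, ∫x·sin²(nπx/L) dx = L²/4, ∫x²·sin²(nπx/L) dx = L³·(1/6 − 1/(4n²π²)); higher powers xᵏ the same way, integrating xᵏ·cos(2nπx/L) by parts.
Normalization: ∫|φ|² dx = 2.4950.
⟨x⟩ = 2.4950 and ⟨x²⟩ = 8.2212.
(Δx)² = 8.2212 − (2.4950)² = 1.9962.

2.00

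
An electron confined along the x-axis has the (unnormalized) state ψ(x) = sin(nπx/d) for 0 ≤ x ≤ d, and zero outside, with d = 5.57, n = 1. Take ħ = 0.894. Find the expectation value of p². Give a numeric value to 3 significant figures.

p² ψ = −ħ² d²ψ/dx²; ⟨p²⟩ = −ħ² ∫ ψ*·ψ'' dx / ∫|ψ|² dx.
d/dx sin(nπx/d) = (nπ/d)·cos(nπx/d) and d²/dx² sin(nπx/d) = −(nπ/d)²·sin(nπx/d); on 0 ≤ x ≤ d, ∫sin²(nπx/d) dx = d/2 and ∫sin(nπx/d)·cos(nπx/d) dx = 0.
State is unnormalized: ∫|ψ|² dx = 2.7850, and ∫ψ*·(−ħ² ψ'') dx = 0.70809, so ⟨p²⟩ = 0.70809 / 2.7850.
⟨p²⟩ = 0.25425.

0.254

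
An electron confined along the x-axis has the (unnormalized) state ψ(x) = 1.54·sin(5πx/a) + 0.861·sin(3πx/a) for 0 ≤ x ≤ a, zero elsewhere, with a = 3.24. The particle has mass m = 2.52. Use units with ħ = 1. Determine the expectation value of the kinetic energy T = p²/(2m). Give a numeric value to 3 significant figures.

3.95

T = −(ħ²/2m) d²/dx², so ⟨T⟩ = −(ħ²/2m) ∫ ψ*·ψ'' dx / ∫|ψ|² dx; with m = 2.52.
d²/dx² sin(jπx/a) = −(jπ/a)²·sin(jπx/a); on 0 ≤ x ≤ a, ∫sin²(jπx/a) dx = a/2 and ∫sin(jπx/a)·sin(lπx/a) dx = 0 for j ≠ l, so only diagonal terms survive in ∫|ψ|² and ∫ψ·ψ″; ∫ψ·ψ′ dx = [ψ²/2] between the walls = 0.
State is unnormalized: ∫|ψ|² dx = 5.0429, and ∫ψ*·(−ħ²/2m · ψ'') dx = 19.934, so ⟨T⟩ = 19.934 / 5.0429.
⟨T⟩ = 3.9528.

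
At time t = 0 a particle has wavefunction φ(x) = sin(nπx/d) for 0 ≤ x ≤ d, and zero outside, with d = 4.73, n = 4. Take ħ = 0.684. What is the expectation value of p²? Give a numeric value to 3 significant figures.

p² φ = −ħ² d²φ/dx²; ⟨p²⟩ = −ħ² ∫ φ*·φ'' dx / ∫|φ|² dx.
d/dx sin(nπx/d) = (nπ/d)·cos(nπx/d) and d²/dx² sin(nπx/d) = −(nπ/d)²·sin(nπx/d); on 0 ≤ x ≤ d, ∫sin²(nπx/d) dx = d/2 and ∫sin(nπx/d)·cos(nπx/d) dx = 0.
State is unnormalized: ∫|φ|² dx = 2.3650, and ∫φ*·(−ħ² φ'') dx = 7.8098, so ⟨p²⟩ = 7.8098 / 2.3650.
⟨p²⟩ = 3.3022.

3.30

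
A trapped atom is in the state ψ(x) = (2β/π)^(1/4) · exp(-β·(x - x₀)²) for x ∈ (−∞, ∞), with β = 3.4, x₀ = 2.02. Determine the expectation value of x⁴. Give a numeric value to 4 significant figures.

18.47

⟨x⁴⟩ = ∫ x⁴·|ψ|² dx (integrals over the domain).
Gaussian moments (u = x − x₀): ∫u^(2j)·e^(−2βu²) du = (2j−1)!!/(4β)^j · √(π/(2β)), odd powers integrate to 0; here √(π/(2β)) = 0.67971.
⟨x⁴⟩ = 18.466.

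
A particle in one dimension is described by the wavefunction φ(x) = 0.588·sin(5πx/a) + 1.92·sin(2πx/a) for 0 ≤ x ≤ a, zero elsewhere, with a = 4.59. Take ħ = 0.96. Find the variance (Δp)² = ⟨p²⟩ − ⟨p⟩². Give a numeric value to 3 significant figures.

Compute ⟨p⟩ and ⟨p²⟩ separately; (Δp)² = ⟨p²⟩ − ⟨p⟩².
d²/dx² sin(jπx/a) = −(jπ/a)²·sin(jπx/a); on 0 ≤ x ≤ a, ∫sin²(jπx/a) dx = a/2 and ∫sin(jπx/a)·sin(lπx/a) dx = 0 for j ≠ l, so only diagonal terms survive in ∫|φ|² and ∫φ·φ″; ∫φ·φ′ dx = [φ²/2] between the walls = 0.
Normalization: ∫|φ|² dx = 9.2538.
⟨p⟩ = 0.0000 and ⟨p²⟩ = 2.5044.
(Δp)² = 2.5044 − (0.0000)² = 2.5044.

2.50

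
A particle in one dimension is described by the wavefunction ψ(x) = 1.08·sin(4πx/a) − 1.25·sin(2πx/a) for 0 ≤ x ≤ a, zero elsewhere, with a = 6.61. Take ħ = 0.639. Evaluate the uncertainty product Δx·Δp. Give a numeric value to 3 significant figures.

Δx = √(⟨x²⟩−⟨x⟩²), Δp = √(⟨p²⟩−⟨p⟩²).
On 0 ≤ x ≤ a (j ≠ l): ∫sin²(jπx/a) dx = a/2, ∫sin(jπx/a)·sin(lπx/a) dx = 0; diagonal moments ∫x·sin²(jπx/a) dx = a²/4, ∫x²·sin²(jπx/a) dx = a³·(1/6 − 1/(4j²π²)); cross terms ∫x·sin(jπx/a)·sin(lπx/a) dx = 0 for j + l even and −4jla²/(π²(j² − l²)²) for j + l odd, ∫x²·sin(jπx/a)·sin(lπx/a) dx = (−1)^(j+l)·4jla³/(π²(j² − l²)²); higher powers the same way via product-to-sum and parts. d²/dx² sin(jπx/a) = −(jπ/a)²·sin(jπx/a); on 0 ≤ x ≤ a, ∫sin²(jπx/a) dx = a/2 and ∫sin(jπx/a)·sin(lπx/a) dx = 0 for j ≠ l, so only diagonal terms survive in ∫|ψ|² and ∫ψ·ψ″; ∫ψ·ψ′ dx = [ψ²/2] between the walls = 0.
Normalization: ∫|ψ|² dx = 9.0190.
⟨x⟩ = 3.3050, ⟨x²⟩ = 12.241 ⇒ Δx = 1.1482.
⟨p⟩ = 0.0000, ⟨p²⟩ = 0.84203 ⇒ Δp = 0.91762.
Δx·Δp = 1.0536.

1.05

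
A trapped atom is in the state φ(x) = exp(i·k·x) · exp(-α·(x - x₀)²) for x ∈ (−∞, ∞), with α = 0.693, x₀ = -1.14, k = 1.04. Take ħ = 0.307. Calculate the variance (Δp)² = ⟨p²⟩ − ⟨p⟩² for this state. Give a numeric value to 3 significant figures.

Compute ⟨p⟩ and ⟨p²⟩ separately; (Δp)² = ⟨p²⟩ − ⟨p⟩².
Gaussian moments (u = x − x₀): ∫u^(2j)·e^(−2αu²) du = (2j−1)!!/(4α)^j · √(π/(2α)), odd powers integrate to 0; here √(π/(2α)) = 1.5055. Derivatives: φ′ = (ik − 2αu)·φ, φ″ = ((ik − 2αu)² − 2α)·φ; the odd-in-u pieces drop out.
Normalization: ∫|φ|² dx = 1.5055.
⟨p⟩ = 0.31928 and ⟨p²⟩ = 0.16725.
(Δp)² = 0.16725 − (0.31928)² = 0.065315.

0.0653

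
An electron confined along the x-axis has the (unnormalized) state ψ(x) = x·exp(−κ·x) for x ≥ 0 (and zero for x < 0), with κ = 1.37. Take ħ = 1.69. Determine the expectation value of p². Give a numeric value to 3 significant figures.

p² ψ = −ħ² d²ψ/dx²; ⟨p²⟩ = −ħ² ∫ ψ*·ψ'' dx / ∫|ψ|² dx.
Differentiate x·exp(−κ·x) with the product rule; every integrand then reduces to terms xʲ·e^(−2κx) on [0, ∞), with ∫₀^∞ xʲ·e^(−2κx) dx = j!/(2κ)^(j+1).
State is unnormalized: ∫|ψ|² dx = 0.097225, and ∫ψ*·(−ħ² ψ'') dx = 0.52119, so ⟨p²⟩ = 0.52119 / 0.097225.
⟨p²⟩ = 5.3606.

5.36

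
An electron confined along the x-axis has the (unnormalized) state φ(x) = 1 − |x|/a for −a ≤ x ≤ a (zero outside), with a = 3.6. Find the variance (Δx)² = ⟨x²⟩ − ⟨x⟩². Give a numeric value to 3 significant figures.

1.30

Compute ⟨x⟩ and ⟨x²⟩ separately, then (Δx)² = ⟨x²⟩ − ⟨x⟩².
φ is even, so ∫ over [−a, a] = 2∫₀ᵃ with φ = 1 − x/a there: ∫₀ᵃ (1 − x/a)² dx = a/3, ∫₀ᵃ x²(1 − x/a)² dx = a³/30, ∫₀ᵃ x⁴(1 − x/a)² dx = a⁵/105.
Normalization: ∫|φ|² dx = 2.4000.
⟨x⟩ = 0.0000 and ⟨x²⟩ = 1.2960.
(Δx)² = 1.2960 − (0.0000)² = 1.2960.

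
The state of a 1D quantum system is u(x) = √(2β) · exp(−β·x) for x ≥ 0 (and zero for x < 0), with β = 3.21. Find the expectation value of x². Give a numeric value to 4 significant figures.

0.04852

⟨x²⟩ = ∫ x²·|u|² dx (integrals over the domain).
Every integrand reduces to terms xʲ·e^(−2βx) on [0, ∞); use ∫₀^∞ xʲ·e^(−2βx) dx = j!/(2β)^(j+1).
⟨x²⟩ = 0.048524.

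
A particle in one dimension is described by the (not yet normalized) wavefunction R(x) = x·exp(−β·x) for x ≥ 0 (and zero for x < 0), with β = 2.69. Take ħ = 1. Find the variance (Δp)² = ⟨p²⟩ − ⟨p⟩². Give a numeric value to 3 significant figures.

7.24

Compute ⟨p⟩ and ⟨p²⟩ separately; (Δp)² = ⟨p²⟩ − ⟨p⟩².
Differentiate x·exp(−β·x) with the product rule; every integrand then reduces to terms xʲ·e^(−2βx) on [0, ∞), with ∫₀^∞ xʲ·e^(−2βx) dx = j!/(2β)^(j+1).
Normalization: ∫|R|² dx = 0.012843.
⟨p⟩ = 0.0000 and ⟨p²⟩ = 7.2361.
(Δp)² = 7.2361 − (0.0000)² = 7.2361.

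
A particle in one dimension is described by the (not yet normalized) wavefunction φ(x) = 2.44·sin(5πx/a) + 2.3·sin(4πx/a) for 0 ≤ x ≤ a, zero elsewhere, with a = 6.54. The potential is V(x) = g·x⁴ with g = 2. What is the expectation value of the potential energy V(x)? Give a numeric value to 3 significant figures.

151.

⟨V⟩ = ∫ V(x)·|φ|² dx / ∫|φ|² dx.
On 0 ≤ x ≤ a (j ≠ l): ∫sin²(jπx/a) dx = a/2, ∫sin(jπx/a)·sin(lπx/a) dx = 0; diagonal moments ∫x·sin²(jπx/a) dx = a²/4, ∫x²·sin²(jπx/a) dx = a³·(1/6 − 1/(4j²π²)); cross terms ∫x·sin(jπx/a)·sin(lπx/a) dx = 0 for j + l even and −4jla²/(π²(j² − l²)²) for j + l odd, ∫x²·sin(jπx/a)·sin(lπx/a) dx = (−1)^(j+l)·4jla³/(π²(j² − l²)²); higher powers the same way via product-to-sum and parts.
State is unnormalized: ∫|φ|² dx = 36.767, and ∫φ*·V(x)·φ dx = 5548.9, so ⟨V⟩ = 5548.9 / 36.767.
⟨V⟩ = 150.92.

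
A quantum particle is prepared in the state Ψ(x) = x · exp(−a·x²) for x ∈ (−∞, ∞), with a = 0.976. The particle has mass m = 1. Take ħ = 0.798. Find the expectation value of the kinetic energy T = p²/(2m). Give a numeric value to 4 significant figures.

0.9323

T = −(ħ²/2m) d²/dx², so ⟨T⟩ = −(ħ²/2m) ∫ Ψ*·Ψ'' dx / ∫|Ψ|² dx; with m = 1.
Expand each integrand as polynomial × e^(−2ax²) and use ∫x^(2j)·e^(−2ax²) dx = (2j−1)!!/(4a)^j · √(π/(2a)), odd powers → 0; here √(π/(2a)) = 1.2686. Differentiate with the product rule, d/dx e^(−ax²) = −2ax·e^(−ax²).
State is unnormalized: ∫|Ψ|² dx = 0.32496, and ∫Ψ*·(−ħ²/2m · Ψ'') dx = 0.30295, so ⟨T⟩ = 0.30295 / 0.32496.
⟨T⟩ = 0.93228.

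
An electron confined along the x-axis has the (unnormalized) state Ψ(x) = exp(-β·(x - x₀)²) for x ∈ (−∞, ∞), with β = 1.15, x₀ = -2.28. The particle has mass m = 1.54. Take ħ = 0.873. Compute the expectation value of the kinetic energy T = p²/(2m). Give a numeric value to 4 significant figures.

T = −(ħ²/2m) d²/dx², so ⟨T⟩ = −(ħ²/2m) ∫ Ψ*·Ψ'' dx / ∫|Ψ|² dx; with m = 1.54.
Gaussian moments (u = x − x₀): ∫u^(2j)·e^(−2βu²) du = (2j−1)!!/(4β)^j · √(π/(2β)), odd powers integrate to 0; here √(π/(2β)) = 1.1687. Derivatives: d/dx e^(−βu²) = −2βu·e^(−βu²), d²/dx² e^(−βu²) = (4β²u² − 2β)·e^(−βu²).
State is unnormalized: ∫|Ψ|² dx = 1.1687, and ∫Ψ*·(−ħ²/2m · Ψ'') dx = 0.33257, so ⟨T⟩ = 0.33257 / 1.1687.
⟨T⟩ = 0.28456.

0.2846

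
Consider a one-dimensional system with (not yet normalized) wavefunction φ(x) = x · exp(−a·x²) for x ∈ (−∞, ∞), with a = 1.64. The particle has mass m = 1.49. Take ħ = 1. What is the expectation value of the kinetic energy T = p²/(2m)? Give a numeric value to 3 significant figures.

1.65

T = −(ħ²/2m) d²/dx², so ⟨T⟩ = −(ħ²/2m) ∫ φ*·φ'' dx / ∫|φ|² dx; with m = 1.49.
Expand each integrand as polynomial × e^(−2ax²) and use ∫x^(2j)·e^(−2ax²) dx = (2j−1)!!/(4a)^j · √(π/(2a)), odd powers → 0; here √(π/(2a)) = 0.97867. Differentiate with the product rule, d/dx e^(−ax²) = −2ax·e^(−ax²).
State is unnormalized: ∫|φ|² dx = 0.14919, and ∫φ*·(−ħ²/2m · φ'') dx = 0.24631, so ⟨T⟩ = 0.24631 / 0.14919.
⟨T⟩ = 1.6510.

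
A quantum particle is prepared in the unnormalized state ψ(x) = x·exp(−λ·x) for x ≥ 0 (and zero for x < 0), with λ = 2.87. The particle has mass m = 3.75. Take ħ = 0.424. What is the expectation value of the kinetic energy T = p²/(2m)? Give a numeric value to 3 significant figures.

0.197

T = −(ħ²/2m) d²/dx², so ⟨T⟩ = −(ħ²/2m) ∫ ψ*·ψ'' dx / ∫|ψ|² dx; with m = 3.75.
Differentiate x·exp(−λ·x) with the product rule; every integrand then reduces to terms xʲ·e^(−2λx) on [0, ∞), with ∫₀^∞ xʲ·e^(−2λx) dx = j!/(2λ)^(j+1).
State is unnormalized: ∫|ψ|² dx = 0.010575, and ∫ψ*·(−ħ²/2m · ψ'') dx = 0.0020880, so ⟨T⟩ = 0.0020880 / 0.010575.
⟨T⟩ = 0.19744.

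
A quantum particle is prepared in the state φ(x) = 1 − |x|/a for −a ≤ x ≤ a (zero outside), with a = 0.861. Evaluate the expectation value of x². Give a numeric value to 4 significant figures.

⟨x²⟩ = ∫ x²·|φ|² dx / ∫|φ|² dx (integrals over the domain).
φ is even, so ∫ over [−a, a] = 2∫₀ᵃ with φ = 1 − x/a there: ∫₀ᵃ (1 − x/a)² dx = a/3, ∫₀ᵃ x²(1 − x/a)² dx = a³/30, ∫₀ᵃ x⁴(1 − x/a)² dx = a⁵/105.
State is unnormalized: ∫|φ|² dx = 0.57400, and ∫φ*·x²·φ dx = 0.042552, so ⟨x²⟩ = 0.042552 / 0.57400.
⟨x²⟩ = 0.074132.

0.07413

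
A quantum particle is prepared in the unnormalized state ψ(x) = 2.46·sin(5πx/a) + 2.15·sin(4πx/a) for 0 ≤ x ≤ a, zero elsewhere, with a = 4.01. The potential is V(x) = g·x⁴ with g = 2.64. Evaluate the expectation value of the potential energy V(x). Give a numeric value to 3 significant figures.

29.0

⟨V⟩ = ∫ V(x)·|ψ|² dx / ∫|ψ|² dx.
On 0 ≤ x ≤ a (j ≠ l): ∫sin²(jπx/a) dx = a/2, ∫sin(jπx/a)·sin(lπx/a) dx = 0; diagonal moments ∫x·sin²(jπx/a) dx = a²/4, ∫x²·sin²(jπx/a) dx = a³·(1/6 − 1/(4j²π²)); cross terms ∫x·sin(jπx/a)·sin(lπx/a) dx = 0 for j + l even and −4jla²/(π²(j² − l²)²) for j + l odd, ∫x²·sin(jπx/a)·sin(lπx/a) dx = (−1)^(j+l)·4jla³/(π²(j² − l²)²); higher powers the same way via product-to-sum and parts.
State is unnormalized: ∫|ψ|² dx = 21.402, and ∫ψ*·V(x)·ψ dx = 620.17, so ⟨V⟩ = 620.17 / 21.402.
⟨V⟩ = 28.978.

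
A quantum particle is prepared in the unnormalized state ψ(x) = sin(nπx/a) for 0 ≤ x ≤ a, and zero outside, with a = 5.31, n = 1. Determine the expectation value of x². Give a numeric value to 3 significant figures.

⟨x²⟩ = ∫ x²·|ψ|² dx / ∫|ψ|² dx (integrals over the domain).
With sin²θ = (1 − cos2θ)/2 on 0 ≤ x ≤ a: ∫sin²(nπx/a) dx = a/2, ∫x·sin²(nπx/a) dx = a²/4, ∫x²·sin²(nπx/a) dx = a³·(1/6 − 1/(4n²π²)); higher powers xᵏ the same way, integrating xᵏ·cos(2nπx/a) by parts.
State is unnormalized: ∫|ψ|² dx = 2.6550, and ∫ψ*·x²·ψ dx = 21.161, so ⟨x²⟩ = 21.161 / 2.6550.
⟨x²⟩ = 7.9703.

7.97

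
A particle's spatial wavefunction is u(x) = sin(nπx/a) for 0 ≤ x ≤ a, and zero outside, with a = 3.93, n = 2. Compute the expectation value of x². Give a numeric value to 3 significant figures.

4.95

⟨x²⟩ = ∫ x²·|u|² dx / ∫|u|² dx (integrals over the domain).
With sin²θ = (1 − cos2θ)/2 on 0 ≤ x ≤ a: ∫sin²(nπx/a) dx = a/2, ∫x·sin²(nπx/a) dx = a²/4, ∫x²·sin²(nπx/a) dx = a³·(1/6 − 1/(4n²π²)); higher powers xᵏ the same way, integrating xᵏ·cos(2nπx/a) by parts.
State is unnormalized: ∫|u|² dx = 1.9650, and ∫u*·x²·u dx = 9.7320, so ⟨x²⟩ = 9.7320 / 1.9650.
⟨x²⟩ = 4.9527.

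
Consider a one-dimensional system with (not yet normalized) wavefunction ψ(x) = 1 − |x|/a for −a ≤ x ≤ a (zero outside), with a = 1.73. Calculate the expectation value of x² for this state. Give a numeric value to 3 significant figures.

0.299

⟨x²⟩ = ∫ x²·|ψ|² dx / ∫|ψ|² dx (integrals over the domain).
ψ is even, so ∫ over [−a, a] = 2∫₀ᵃ with ψ = 1 − x/a there: ∫₀ᵃ (1 − x/a)² dx = a/3, ∫₀ᵃ x²(1 − x/a)² dx = a³/30, ∫₀ᵃ x⁴(1 − x/a)² dx = a⁵/105.
State is unnormalized: ∫|ψ|² dx = 1.1533, and ∫ψ*·x²·ψ dx = 0.34518, so ⟨x²⟩ = 0.34518 / 1.1533.
⟨x²⟩ = 0.29929.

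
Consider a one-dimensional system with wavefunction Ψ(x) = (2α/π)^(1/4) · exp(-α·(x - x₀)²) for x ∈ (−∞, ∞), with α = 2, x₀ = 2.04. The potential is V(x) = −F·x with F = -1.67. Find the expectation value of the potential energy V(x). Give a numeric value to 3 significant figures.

⟨V⟩ = ∫ V(x)·|Ψ|² dx.
Gaussian moments (u = x − x₀): ∫u^(2j)·e^(−2αu²) du = (2j−1)!!/(4α)^j · √(π/(2α)), odd powers integrate to 0; here √(π/(2α)) = 0.88623.
⟨V⟩ = 3.4068.

3.41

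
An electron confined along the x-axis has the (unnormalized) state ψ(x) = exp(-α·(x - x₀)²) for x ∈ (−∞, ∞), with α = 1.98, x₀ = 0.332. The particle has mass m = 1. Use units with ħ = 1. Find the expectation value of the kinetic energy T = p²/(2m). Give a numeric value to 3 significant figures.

0.990

T = −(ħ²/2m) d²/dx², so ⟨T⟩ = −(ħ²/2m) ∫ ψ*·ψ'' dx / ∫|ψ|² dx; with m = 1.
Gaussian moments (u = x − x₀): ∫u^(2j)·e^(−2αu²) du = (2j−1)!!/(4α)^j · √(π/(2α)), odd powers integrate to 0; here √(π/(2α)) = 0.89069. Derivatives: d/dx e^(−αu²) = −2αu·e^(−αu²), d²/dx² e^(−αu²) = (4α²u² − 2α)·e^(−αu²).
State is unnormalized: ∫|ψ|² dx = 0.89069, and ∫ψ*·(−ħ²/2m · ψ'') dx = 0.88178, so ⟨T⟩ = 0.88178 / 0.89069.
⟨T⟩ = 0.99000.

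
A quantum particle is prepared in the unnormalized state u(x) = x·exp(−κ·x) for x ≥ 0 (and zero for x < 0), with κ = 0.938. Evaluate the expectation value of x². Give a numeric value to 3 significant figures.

⟨x²⟩ = ∫ x²·|u|² dx / ∫|u|² dx (integrals over the domain).
Every integrand reduces to terms xʲ·e^(−2κx) on [0, ∞); use ∫₀^∞ xʲ·e^(−2κx) dx = j!/(2κ)^(j+1).
State is unnormalized: ∫|u|² dx = 0.30292, and ∫u*·x²·u dx = 1.0329, so ⟨x²⟩ = 1.0329 / 0.30292.
⟨x²⟩ = 3.4097.

3.41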